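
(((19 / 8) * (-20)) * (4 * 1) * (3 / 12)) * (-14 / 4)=665 / 4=166.25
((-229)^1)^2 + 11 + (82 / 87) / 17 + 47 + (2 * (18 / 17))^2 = 1320096503 / 25143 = 52503.54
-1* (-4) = 4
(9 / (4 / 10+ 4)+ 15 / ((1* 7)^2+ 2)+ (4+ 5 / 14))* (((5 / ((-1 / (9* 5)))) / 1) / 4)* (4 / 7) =-1972350 / 9163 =-215.25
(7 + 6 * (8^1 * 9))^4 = 37141383841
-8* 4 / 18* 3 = -16 / 3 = -5.33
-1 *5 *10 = -50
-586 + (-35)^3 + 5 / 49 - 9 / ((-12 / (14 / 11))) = -46849819 / 1078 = -43459.94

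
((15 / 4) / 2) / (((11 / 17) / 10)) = 1275 / 44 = 28.98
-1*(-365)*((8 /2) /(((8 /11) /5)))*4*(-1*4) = -160600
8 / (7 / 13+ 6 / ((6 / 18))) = 104 / 241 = 0.43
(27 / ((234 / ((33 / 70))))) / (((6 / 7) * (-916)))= -0.00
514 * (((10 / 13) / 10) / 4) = 257 / 26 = 9.88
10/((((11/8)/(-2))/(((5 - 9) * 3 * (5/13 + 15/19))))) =204.93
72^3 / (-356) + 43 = -89485 / 89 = -1005.45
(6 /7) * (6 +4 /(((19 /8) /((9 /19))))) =14724 /2527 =5.83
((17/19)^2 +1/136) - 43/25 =-1119503/1227400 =-0.91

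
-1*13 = -13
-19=-19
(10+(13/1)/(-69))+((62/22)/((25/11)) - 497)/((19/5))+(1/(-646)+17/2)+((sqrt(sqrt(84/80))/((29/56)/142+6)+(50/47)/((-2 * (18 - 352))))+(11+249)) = 3976 * sqrt(2) * 21^(1/4) * 5^(3/4)/238705+13612227781/92068770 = 148.02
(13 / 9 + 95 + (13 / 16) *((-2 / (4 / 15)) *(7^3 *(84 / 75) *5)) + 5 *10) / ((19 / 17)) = -14147519 / 1368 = -10341.75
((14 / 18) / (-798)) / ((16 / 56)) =-7 / 2052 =-0.00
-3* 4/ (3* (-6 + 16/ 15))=30/ 37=0.81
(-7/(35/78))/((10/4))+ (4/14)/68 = -37103/5950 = -6.24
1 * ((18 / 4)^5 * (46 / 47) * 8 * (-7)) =-9506889 / 94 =-101137.12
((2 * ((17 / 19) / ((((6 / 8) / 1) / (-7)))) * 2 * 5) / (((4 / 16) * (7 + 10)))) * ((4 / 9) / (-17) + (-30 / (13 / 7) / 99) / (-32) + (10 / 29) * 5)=-2420537980 / 36165987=-66.93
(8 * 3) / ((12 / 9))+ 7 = 25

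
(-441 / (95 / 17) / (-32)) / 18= 833 / 6080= 0.14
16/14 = 8/7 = 1.14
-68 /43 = -1.58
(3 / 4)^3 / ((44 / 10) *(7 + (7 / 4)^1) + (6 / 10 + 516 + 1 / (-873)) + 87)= 117855 / 179376736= 0.00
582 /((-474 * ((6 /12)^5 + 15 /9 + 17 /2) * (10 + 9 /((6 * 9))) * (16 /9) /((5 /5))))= -31428 /4717801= -0.01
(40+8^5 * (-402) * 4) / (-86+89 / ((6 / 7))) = -316145424 / 107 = -2954630.13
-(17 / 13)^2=-289 / 169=-1.71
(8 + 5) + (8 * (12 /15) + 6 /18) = 296 /15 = 19.73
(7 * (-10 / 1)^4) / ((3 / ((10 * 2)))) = 1400000 / 3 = 466666.67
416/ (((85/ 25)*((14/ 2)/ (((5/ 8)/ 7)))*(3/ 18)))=9.36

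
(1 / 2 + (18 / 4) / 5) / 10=7 / 50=0.14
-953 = -953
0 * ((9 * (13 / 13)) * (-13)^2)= 0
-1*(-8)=8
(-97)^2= 9409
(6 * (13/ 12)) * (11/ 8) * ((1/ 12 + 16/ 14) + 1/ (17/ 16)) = 442585/ 22848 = 19.37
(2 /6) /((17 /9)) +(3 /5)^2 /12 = 351 /1700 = 0.21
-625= -625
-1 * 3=-3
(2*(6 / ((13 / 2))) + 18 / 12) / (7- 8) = -87 / 26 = -3.35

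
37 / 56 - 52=-2875 / 56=-51.34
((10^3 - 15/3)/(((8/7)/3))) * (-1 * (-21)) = 438795/8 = 54849.38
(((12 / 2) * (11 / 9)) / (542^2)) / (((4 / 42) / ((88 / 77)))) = 22 / 73441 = 0.00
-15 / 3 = -5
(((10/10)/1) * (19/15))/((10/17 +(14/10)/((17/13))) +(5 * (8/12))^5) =26163/8534263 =0.00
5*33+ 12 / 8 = 333 / 2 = 166.50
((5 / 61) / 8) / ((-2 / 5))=-25 / 976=-0.03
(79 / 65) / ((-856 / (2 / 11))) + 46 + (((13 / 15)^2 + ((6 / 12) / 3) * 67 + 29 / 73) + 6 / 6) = 59.31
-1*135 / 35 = -27 / 7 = -3.86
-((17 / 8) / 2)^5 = -1419857 / 1048576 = -1.35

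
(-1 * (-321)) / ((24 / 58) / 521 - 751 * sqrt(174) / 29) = -632553348673 * sqrt(174) / 8879393735530 - 9699978 / 4439696867765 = -0.94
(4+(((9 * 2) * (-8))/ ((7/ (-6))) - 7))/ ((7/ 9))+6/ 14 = 7608/ 49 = 155.27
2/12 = 0.17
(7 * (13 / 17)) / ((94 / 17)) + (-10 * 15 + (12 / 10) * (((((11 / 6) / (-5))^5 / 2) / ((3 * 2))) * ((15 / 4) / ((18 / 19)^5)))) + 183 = 195463113641257697 / 5754868300800000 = 33.96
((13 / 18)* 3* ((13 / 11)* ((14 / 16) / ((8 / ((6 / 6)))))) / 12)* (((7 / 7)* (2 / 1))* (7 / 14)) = 1183 / 50688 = 0.02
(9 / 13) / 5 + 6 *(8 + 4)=4689 / 65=72.14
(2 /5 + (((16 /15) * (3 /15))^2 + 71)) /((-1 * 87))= -401881 /489375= -0.82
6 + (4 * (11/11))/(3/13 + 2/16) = 638/37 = 17.24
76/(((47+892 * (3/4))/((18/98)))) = 171/8771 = 0.02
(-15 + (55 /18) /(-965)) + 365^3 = 168930580129 /3474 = 48627110.00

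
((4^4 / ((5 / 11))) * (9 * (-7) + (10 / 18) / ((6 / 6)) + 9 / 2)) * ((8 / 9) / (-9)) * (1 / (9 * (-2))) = -5874176 / 32805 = -179.06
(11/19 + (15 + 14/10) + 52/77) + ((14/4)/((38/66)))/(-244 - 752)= 85719979/4857160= 17.65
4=4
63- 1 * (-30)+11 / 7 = 662 / 7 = 94.57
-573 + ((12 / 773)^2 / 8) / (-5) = -1711920603 / 2987645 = -573.00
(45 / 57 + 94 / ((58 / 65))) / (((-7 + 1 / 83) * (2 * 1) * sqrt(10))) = -60673 * sqrt(10) / 79895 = -2.40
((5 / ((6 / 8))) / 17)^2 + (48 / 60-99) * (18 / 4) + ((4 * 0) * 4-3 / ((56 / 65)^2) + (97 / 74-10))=-685804312099 / 1508996160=-454.48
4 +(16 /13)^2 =932 /169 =5.51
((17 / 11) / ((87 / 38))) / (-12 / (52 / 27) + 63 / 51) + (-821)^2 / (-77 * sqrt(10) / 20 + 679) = 14828902 * sqrt(10) / 2633673 + 460456596145787 / 463758211224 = 1010.69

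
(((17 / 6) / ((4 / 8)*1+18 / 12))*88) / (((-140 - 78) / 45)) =-2805 / 109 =-25.73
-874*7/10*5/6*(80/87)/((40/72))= -24472/29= -843.86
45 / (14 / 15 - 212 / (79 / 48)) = -53325 / 151534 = -0.35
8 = 8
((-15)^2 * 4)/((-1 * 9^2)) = -100/9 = -11.11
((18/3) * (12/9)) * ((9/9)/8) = 1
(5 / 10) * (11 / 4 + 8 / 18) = 1.60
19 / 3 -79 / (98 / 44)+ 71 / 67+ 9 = -187883 / 9849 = -19.08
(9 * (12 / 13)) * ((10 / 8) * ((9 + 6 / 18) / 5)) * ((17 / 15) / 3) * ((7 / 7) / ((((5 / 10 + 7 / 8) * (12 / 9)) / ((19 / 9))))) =18088 / 2145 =8.43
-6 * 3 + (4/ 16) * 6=-33/ 2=-16.50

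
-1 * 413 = -413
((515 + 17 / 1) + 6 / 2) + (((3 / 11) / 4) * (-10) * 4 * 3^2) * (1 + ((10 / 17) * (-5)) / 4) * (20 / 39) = 1292485 / 2431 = 531.67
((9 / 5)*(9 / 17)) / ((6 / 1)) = 27 / 170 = 0.16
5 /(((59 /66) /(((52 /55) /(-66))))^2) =2704 /2106005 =0.00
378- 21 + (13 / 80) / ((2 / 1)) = 57133 / 160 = 357.08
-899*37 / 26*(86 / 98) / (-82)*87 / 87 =1430309 / 104468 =13.69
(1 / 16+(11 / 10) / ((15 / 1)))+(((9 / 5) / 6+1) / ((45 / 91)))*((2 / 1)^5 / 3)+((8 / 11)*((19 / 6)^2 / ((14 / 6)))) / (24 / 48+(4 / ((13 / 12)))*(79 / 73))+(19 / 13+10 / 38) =10725690094201 / 350544514320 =30.60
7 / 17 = 0.41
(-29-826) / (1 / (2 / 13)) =-131.54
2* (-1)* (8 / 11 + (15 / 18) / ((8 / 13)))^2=-1207801 / 139392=-8.66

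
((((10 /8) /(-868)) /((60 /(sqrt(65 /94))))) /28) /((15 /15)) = -sqrt(6110) /109659648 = -0.00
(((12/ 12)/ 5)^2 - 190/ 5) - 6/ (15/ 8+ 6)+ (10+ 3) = -13504/ 525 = -25.72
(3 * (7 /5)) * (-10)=-42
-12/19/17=-12/323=-0.04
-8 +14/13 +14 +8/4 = 118/13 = 9.08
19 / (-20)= -19 / 20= -0.95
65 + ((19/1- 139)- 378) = -433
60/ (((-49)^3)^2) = 60/ 13841287201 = 0.00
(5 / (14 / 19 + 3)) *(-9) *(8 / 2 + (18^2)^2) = -89757900 / 71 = -1264195.77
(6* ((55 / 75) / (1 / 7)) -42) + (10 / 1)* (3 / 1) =94 / 5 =18.80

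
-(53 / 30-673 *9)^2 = -32999265649 / 900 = -36665850.72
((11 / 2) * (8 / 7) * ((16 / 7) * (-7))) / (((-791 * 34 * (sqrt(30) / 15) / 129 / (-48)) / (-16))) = 17436672 * sqrt(30) / 94129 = 1014.61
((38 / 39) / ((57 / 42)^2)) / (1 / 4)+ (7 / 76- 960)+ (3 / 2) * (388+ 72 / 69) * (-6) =-303991433 / 68172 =-4459.18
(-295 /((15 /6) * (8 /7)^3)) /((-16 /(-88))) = -222607 /512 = -434.78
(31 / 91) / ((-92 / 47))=-1457 / 8372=-0.17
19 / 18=1.06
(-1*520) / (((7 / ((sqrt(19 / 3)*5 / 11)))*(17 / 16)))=-41600*sqrt(57) / 3927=-79.98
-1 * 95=-95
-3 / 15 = -0.20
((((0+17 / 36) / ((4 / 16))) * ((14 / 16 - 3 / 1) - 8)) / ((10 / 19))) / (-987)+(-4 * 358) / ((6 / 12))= -2863.96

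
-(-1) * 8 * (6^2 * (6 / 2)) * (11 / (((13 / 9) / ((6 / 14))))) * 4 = 1026432 / 91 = 11279.47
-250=-250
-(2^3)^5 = -32768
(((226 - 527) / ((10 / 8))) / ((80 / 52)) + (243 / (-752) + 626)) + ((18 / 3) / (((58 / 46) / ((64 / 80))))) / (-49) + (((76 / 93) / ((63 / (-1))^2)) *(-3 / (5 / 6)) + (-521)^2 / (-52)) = -1381021235160811 / 290683738800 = -4750.94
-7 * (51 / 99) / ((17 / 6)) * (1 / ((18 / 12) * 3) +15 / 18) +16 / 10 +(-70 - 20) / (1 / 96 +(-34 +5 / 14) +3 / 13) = 38749729 / 13130865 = 2.95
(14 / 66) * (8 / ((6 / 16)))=4.53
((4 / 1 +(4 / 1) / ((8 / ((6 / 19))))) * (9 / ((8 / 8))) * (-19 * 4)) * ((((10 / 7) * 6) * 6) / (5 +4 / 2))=-1023840 / 49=-20894.69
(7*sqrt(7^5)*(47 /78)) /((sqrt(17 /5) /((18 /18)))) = 16121*sqrt(595) /1326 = 296.56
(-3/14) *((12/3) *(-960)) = 5760/7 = 822.86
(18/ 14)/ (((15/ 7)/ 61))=36.60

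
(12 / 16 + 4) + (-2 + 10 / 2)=31 / 4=7.75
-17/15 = -1.13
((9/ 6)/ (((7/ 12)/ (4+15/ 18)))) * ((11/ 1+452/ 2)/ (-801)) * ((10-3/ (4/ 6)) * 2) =-25201/ 623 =-40.45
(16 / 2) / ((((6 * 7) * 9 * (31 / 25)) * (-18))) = -50 / 52731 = -0.00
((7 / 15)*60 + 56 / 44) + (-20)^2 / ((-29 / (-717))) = 3164138 / 319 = 9918.93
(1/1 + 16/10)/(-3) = -13/15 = -0.87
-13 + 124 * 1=111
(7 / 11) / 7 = 1 / 11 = 0.09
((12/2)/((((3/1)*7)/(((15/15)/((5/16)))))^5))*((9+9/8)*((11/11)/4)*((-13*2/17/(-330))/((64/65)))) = 173056/29464771875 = 0.00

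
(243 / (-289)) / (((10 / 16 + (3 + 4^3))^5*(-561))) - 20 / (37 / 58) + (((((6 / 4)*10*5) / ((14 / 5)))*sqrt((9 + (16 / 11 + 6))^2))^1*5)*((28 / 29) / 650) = -980919758011475573469793 / 34935651697971791616707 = -28.08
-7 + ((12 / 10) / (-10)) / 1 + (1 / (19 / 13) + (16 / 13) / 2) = -5.82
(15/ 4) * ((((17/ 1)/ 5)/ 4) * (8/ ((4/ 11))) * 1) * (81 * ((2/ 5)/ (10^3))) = 45441/ 20000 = 2.27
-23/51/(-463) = 23/23613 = 0.00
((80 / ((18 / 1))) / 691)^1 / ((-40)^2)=1 / 248760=0.00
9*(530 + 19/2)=9711/2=4855.50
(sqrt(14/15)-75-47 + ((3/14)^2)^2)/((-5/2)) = 4686671/96040-2 * sqrt(210)/75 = 48.41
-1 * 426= -426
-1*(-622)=622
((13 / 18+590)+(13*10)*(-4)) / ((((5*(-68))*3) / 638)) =-406087 / 9180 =-44.24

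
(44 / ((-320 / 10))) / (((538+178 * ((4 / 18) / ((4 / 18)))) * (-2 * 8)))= 11 / 91648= 0.00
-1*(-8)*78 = 624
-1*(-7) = 7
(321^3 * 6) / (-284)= -99228483 / 142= -698792.13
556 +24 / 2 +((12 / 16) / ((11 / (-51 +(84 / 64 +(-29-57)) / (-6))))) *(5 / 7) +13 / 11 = 5592151 / 9856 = 567.39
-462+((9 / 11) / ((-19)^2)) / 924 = -565057413 / 1223068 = -462.00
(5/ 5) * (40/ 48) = 5/ 6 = 0.83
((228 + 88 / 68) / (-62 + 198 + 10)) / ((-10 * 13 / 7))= -13643 / 161330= -0.08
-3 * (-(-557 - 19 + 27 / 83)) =-143343 / 83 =-1727.02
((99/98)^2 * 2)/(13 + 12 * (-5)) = -9801/225694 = -0.04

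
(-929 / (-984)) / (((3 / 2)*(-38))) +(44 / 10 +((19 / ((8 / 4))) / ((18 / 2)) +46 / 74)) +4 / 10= 6.46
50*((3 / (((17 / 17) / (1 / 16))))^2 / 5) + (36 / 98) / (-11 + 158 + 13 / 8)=0.35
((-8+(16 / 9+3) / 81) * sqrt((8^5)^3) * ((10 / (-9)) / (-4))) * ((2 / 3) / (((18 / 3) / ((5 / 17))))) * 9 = -303510323200 * sqrt(2) / 111537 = -3848305.18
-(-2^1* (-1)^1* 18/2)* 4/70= -1.03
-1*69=-69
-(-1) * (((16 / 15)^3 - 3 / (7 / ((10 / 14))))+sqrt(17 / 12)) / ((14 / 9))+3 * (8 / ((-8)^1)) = -621671 / 257250+3 * sqrt(51) / 28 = -1.65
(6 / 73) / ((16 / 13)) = 39 / 584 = 0.07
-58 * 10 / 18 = -290 / 9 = -32.22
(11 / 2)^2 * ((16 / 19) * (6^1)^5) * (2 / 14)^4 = 3763584 / 45619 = 82.50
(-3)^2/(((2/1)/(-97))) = -873/2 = -436.50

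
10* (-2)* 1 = -20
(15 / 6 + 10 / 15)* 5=95 / 6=15.83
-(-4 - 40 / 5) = 12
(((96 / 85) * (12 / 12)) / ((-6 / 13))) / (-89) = 208 / 7565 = 0.03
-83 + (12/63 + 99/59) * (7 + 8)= -22704/413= -54.97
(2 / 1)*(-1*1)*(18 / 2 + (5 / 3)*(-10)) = 46 / 3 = 15.33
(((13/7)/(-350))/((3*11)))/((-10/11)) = 13/73500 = 0.00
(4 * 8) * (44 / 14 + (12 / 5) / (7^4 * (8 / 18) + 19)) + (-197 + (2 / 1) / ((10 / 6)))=-32555883 / 342125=-95.16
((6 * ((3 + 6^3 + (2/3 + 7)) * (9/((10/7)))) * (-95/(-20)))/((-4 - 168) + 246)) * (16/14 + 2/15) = 129846/185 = 701.87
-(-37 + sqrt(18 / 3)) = 37 -sqrt(6) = 34.55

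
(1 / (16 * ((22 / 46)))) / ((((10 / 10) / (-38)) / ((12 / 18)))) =-437 / 132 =-3.31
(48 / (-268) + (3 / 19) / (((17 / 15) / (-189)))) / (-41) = 573711 / 887281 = 0.65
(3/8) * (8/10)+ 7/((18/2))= 97/90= 1.08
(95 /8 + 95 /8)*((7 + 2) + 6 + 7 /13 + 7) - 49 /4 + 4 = 527.04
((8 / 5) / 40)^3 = 1 / 15625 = 0.00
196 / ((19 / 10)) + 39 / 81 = 53167 / 513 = 103.64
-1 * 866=-866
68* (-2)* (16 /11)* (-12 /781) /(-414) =-4352 /592779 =-0.01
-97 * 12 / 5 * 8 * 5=-9312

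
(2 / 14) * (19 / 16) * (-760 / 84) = -1.53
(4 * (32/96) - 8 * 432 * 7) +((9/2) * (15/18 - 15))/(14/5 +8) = -1742153/72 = -24196.57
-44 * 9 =-396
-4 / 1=-4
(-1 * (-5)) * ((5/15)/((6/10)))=25/9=2.78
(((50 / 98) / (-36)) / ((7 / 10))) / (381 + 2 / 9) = -125 / 2353666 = -0.00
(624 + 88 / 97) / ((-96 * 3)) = -7577 / 3492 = -2.17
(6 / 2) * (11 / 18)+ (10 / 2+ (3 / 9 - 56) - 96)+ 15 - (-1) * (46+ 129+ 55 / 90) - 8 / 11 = 4460 / 99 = 45.05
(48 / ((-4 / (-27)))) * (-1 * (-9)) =2916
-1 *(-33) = 33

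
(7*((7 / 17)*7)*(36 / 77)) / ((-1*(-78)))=294 / 2431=0.12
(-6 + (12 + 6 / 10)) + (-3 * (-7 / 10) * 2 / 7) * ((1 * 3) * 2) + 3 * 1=66 / 5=13.20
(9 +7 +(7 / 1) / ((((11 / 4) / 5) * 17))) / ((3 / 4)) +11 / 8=35465 / 1496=23.71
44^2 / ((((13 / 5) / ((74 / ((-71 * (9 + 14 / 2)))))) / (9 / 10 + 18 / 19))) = -120879 / 1349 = -89.61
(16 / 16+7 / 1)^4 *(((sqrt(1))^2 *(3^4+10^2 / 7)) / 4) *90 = 61470720 / 7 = 8781531.43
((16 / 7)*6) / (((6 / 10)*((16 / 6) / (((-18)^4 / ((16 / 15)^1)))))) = 5904900 / 7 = 843557.14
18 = 18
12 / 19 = 0.63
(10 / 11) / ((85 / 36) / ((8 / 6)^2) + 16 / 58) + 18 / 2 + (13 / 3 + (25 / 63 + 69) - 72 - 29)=-36522517 / 2063061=-17.70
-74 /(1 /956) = -70744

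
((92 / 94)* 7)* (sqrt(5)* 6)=1932* sqrt(5) / 47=91.92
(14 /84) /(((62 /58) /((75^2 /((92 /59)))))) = 562.43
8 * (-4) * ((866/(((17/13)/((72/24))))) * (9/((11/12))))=-116722944/187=-624186.87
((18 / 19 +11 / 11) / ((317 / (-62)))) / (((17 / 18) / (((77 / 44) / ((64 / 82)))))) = -2962701 / 3276512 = -0.90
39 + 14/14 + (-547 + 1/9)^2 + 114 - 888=24166630/81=298353.46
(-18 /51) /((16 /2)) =-3 /68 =-0.04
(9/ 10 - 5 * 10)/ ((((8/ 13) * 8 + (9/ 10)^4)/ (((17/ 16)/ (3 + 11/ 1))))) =-0.67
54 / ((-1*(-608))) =27 / 304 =0.09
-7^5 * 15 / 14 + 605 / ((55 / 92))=-16995.50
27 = 27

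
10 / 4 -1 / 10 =12 / 5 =2.40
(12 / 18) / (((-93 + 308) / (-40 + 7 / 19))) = -502 / 4085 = -0.12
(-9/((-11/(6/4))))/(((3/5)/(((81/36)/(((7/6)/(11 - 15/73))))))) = 239355/5621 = 42.58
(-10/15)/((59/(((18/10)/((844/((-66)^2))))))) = -6534/62245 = -0.10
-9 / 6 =-3 / 2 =-1.50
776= 776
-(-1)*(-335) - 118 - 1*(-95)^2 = -9478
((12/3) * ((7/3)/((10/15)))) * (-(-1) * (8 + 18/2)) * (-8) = -1904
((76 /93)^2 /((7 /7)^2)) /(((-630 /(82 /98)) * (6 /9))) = -59204 /44499105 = -0.00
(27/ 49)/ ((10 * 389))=27/ 190610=0.00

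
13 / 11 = 1.18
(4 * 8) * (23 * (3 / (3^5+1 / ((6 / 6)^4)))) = 552 / 61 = 9.05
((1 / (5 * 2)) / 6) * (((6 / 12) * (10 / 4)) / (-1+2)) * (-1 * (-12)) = 1 / 4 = 0.25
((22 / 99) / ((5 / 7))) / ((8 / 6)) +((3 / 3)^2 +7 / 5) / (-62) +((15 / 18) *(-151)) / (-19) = 60232 / 8835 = 6.82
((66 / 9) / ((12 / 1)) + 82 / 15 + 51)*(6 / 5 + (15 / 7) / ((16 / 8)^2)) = 99.07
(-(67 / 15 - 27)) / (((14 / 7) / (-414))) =-4664.40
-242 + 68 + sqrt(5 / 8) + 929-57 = sqrt(10) / 4 + 698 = 698.79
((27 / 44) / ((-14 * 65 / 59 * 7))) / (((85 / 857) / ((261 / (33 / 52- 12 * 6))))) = 118772487 / 566731550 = 0.21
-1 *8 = -8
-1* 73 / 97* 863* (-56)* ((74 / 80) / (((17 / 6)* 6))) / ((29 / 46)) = 750570086 / 239105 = 3139.08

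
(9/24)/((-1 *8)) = -3/64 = -0.05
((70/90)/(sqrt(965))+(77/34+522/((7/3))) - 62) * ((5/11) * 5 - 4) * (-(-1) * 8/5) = -2966052/6545 - 1064 * sqrt(965)/477675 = -453.25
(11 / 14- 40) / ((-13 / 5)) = 2745 / 182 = 15.08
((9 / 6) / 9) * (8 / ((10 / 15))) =2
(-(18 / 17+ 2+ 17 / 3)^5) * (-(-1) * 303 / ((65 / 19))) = -4479525.85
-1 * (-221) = 221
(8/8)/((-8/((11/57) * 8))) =-11/57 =-0.19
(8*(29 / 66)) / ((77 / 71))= 8236 / 2541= 3.24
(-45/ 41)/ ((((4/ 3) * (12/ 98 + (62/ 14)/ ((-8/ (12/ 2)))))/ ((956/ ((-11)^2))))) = 2107980/ 1036849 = 2.03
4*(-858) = -3432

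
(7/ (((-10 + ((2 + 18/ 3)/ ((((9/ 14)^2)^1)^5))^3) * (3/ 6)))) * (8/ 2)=1186952431706053698400244129628/ 6195566471048265051935887962947335051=0.00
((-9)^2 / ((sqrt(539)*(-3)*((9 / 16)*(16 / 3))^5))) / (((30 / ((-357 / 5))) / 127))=2159*sqrt(11) / 4950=1.45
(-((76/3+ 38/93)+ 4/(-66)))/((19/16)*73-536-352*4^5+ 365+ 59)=420352/5900227179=0.00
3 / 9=1 / 3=0.33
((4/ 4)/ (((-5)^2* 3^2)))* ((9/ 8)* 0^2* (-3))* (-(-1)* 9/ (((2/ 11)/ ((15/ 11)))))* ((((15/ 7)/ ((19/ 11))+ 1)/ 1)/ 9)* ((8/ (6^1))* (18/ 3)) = 0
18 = 18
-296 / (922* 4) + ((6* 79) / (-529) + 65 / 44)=0.50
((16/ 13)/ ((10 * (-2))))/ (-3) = 4/ 195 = 0.02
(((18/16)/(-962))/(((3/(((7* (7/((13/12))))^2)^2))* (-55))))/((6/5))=3735591048/151116251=24.72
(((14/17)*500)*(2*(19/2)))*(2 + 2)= 532000/17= 31294.12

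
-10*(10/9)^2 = -1000/81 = -12.35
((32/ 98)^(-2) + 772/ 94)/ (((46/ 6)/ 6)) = 1904967/ 138368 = 13.77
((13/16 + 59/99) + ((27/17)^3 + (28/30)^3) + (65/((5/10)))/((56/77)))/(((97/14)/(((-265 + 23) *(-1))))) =41566509753769/6433573500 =6460.87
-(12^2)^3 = -2985984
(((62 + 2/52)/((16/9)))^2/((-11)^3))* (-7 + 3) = 210743289/57584384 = 3.66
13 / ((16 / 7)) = 5.69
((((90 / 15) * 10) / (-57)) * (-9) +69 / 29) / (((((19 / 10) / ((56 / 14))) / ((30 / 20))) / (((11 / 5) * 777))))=63983.71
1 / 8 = 0.12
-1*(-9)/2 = 9/2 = 4.50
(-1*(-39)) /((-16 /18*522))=-39 /464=-0.08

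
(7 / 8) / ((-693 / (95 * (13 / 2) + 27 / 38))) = -0.78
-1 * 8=-8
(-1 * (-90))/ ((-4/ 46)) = -1035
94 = 94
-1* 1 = -1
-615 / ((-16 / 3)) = 1845 / 16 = 115.31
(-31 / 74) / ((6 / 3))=-31 / 148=-0.21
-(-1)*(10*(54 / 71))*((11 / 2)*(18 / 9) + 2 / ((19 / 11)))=124740 / 1349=92.47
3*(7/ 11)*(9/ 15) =63/ 55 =1.15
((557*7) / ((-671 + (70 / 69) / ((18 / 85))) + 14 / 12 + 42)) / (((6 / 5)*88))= -4035465 / 68096072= -0.06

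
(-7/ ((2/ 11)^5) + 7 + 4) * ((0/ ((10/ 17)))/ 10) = 0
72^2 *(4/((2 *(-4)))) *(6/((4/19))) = -73872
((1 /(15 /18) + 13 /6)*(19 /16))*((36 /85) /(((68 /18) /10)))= 51813 /11560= 4.48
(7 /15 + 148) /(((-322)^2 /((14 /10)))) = 2227 /1110900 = 0.00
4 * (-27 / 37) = -108 / 37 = -2.92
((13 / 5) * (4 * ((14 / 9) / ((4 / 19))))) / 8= 1729 / 180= 9.61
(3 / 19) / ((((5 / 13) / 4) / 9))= 1404 / 95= 14.78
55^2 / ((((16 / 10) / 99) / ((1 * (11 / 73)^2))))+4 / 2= 181267639 / 42632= 4251.91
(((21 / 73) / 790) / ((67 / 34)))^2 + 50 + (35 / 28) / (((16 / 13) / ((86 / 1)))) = 16403948471973243 / 119437167456800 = 137.34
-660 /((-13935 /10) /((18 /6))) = 1320 /929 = 1.42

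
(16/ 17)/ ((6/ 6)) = 16/ 17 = 0.94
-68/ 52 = -17/ 13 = -1.31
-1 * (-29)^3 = 24389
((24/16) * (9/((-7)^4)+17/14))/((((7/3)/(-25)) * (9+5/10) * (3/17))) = -7457475/638666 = -11.68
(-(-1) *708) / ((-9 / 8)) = -1888 / 3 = -629.33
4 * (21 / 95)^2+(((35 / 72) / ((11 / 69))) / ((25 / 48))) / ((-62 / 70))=-19740826 / 3077525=-6.41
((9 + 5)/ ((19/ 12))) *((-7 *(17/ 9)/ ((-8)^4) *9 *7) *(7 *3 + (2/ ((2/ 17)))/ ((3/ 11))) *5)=-3644375/ 4864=-749.25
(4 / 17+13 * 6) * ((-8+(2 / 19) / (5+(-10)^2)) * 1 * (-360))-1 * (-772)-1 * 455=3835309 / 17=225606.41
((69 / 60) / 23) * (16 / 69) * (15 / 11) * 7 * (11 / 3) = 28 / 69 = 0.41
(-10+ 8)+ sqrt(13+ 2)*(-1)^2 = -2+ sqrt(15) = 1.87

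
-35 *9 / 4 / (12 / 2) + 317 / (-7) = -3271 / 56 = -58.41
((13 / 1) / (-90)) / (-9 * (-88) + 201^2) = -13 / 3707370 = -0.00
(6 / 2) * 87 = 261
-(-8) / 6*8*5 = 160 / 3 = 53.33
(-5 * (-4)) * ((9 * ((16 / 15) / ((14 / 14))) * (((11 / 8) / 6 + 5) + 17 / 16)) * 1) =1208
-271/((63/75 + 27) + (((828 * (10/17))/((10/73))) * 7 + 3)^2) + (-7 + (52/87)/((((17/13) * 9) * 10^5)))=-3475959162770863664813/496565599680521325000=-7.00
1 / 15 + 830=12451 / 15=830.07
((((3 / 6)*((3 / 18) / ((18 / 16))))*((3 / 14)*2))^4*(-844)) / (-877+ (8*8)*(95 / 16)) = 13504 / 7829221617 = 0.00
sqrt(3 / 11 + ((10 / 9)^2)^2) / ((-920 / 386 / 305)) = -11773*sqrt(1426513) / 81972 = -171.54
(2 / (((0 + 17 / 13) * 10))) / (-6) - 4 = -4.03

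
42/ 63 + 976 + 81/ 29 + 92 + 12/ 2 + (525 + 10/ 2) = 139849/ 87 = 1607.46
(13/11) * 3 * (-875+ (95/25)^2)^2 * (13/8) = 58666515843/13750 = 4266655.70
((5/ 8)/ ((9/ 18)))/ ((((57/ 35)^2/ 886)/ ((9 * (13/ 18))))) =35273875/ 12996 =2714.21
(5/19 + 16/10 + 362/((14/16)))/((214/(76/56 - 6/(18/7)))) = -11330719/5977020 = -1.90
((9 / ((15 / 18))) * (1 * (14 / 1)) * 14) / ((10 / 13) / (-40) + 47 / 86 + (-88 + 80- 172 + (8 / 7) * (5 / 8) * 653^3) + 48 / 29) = 4804162272 / 451386910760665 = 0.00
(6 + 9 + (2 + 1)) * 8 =144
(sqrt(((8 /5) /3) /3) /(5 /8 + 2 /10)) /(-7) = -16*sqrt(10) /693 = -0.07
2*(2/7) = 4/7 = 0.57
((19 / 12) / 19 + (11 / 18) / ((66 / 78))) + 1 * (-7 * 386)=-97243 / 36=-2701.19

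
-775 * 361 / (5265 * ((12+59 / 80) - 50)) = 4476400 / 3138993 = 1.43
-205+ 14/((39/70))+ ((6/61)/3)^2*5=-26102035/145119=-179.87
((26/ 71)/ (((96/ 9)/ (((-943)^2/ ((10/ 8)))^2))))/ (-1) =-30839787576039/ 1775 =-17374528211.85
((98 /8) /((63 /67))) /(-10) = -469 /360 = -1.30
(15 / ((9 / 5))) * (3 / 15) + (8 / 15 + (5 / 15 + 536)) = 8078 / 15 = 538.53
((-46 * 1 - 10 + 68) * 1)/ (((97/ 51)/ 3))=1836/ 97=18.93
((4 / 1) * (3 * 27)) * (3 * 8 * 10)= 77760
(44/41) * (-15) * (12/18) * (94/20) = -2068/41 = -50.44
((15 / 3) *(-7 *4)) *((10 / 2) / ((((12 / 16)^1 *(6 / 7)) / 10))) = -98000 / 9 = -10888.89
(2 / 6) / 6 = 1 / 18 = 0.06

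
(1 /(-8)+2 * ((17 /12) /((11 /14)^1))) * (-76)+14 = -16537 /66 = -250.56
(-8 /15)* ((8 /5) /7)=-64 /525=-0.12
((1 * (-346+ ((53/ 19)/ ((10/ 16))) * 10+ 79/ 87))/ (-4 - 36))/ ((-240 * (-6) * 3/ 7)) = 3476627/ 285638400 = 0.01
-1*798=-798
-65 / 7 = -9.29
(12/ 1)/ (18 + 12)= 2/ 5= 0.40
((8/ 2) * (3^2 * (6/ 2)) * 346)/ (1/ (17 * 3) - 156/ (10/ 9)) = -9528840/ 35797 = -266.19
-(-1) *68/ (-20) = -17/ 5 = -3.40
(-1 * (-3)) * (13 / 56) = 39 / 56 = 0.70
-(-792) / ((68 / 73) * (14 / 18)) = 130086 / 119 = 1093.16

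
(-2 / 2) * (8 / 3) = -8 / 3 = -2.67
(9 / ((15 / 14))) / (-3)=-14 / 5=-2.80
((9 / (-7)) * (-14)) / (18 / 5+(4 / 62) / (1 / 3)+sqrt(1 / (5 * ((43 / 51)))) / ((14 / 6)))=384063960 / 80697457 - 201810 * sqrt(10965) / 80697457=4.50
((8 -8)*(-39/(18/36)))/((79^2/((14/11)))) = 0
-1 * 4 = -4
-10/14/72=-5/504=-0.01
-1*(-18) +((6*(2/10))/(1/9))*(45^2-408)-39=87213/5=17442.60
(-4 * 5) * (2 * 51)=-2040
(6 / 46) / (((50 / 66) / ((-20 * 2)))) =-792 / 115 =-6.89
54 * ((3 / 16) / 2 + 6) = 5265 / 16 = 329.06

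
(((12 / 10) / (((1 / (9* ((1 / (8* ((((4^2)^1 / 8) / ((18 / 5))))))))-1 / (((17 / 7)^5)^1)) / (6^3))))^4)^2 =243599851065002291851361105632143476272449034697006098772449601057344312098566416027877376 / 34825843627563492755235599234120368000267994419777867868408250390625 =6994801150264200377381.24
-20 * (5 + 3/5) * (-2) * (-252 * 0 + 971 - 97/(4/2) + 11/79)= 16327024/79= 206671.19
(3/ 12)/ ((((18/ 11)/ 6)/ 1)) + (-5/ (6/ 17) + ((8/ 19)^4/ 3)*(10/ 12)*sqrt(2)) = -53/ 4 + 10240*sqrt(2)/ 1172889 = -13.24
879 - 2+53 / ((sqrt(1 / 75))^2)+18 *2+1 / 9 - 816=36649 / 9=4072.11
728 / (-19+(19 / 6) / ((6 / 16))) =-6552 / 95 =-68.97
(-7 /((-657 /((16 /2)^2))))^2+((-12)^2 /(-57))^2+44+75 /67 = 542547069127 /10440294363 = 51.97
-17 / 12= -1.42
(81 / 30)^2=729 / 100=7.29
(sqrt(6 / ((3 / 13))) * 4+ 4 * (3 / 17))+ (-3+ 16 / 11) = -157 / 187+ 4 * sqrt(26) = 19.56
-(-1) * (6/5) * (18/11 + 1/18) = 67/33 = 2.03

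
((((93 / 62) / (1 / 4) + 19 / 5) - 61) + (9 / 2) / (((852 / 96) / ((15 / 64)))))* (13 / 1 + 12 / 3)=-4932397 / 5680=-868.38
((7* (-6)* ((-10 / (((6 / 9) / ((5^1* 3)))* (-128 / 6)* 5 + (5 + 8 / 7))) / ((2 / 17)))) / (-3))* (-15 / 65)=134946 / 689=195.86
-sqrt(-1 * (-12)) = -2 * sqrt(3) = -3.46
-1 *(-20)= 20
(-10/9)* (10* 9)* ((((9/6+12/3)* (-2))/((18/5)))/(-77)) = -250/63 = -3.97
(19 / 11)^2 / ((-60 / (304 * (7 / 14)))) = -13718 / 1815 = -7.56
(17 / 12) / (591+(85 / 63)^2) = 22491 / 9411616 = 0.00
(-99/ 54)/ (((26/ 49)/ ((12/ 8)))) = -539/ 104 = -5.18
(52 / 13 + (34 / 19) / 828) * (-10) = -157405 / 3933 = -40.02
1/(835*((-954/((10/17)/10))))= -1/13542030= -0.00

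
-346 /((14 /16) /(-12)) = 33216 /7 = 4745.14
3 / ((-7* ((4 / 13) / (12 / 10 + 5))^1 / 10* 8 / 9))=-97.15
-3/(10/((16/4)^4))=-384/5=-76.80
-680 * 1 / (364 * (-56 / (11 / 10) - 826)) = 935 / 438893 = 0.00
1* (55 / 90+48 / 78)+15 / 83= 27331 / 19422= 1.41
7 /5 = 1.40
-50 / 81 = -0.62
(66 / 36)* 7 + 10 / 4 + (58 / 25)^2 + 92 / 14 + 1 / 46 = 16487749 / 603750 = 27.31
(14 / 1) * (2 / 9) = 28 / 9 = 3.11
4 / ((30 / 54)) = 7.20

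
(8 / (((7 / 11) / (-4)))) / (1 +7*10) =-0.71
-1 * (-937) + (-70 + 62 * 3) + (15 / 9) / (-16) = 50539 / 48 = 1052.90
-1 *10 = -10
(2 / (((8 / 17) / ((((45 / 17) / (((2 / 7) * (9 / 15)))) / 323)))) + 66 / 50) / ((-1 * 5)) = -98397 / 323000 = -0.30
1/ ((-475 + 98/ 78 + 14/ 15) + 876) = 195/ 78622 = 0.00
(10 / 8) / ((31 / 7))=35 / 124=0.28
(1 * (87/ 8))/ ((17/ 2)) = 1.28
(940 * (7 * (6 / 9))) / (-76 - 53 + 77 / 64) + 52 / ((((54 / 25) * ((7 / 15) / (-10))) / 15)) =-1334983180 / 171759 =-7772.42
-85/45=-17/9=-1.89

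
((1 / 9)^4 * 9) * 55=55 / 729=0.08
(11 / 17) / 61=0.01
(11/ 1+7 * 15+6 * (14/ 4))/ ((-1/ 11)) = -1507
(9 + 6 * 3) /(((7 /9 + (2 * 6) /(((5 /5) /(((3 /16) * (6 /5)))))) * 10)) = 243 /313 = 0.78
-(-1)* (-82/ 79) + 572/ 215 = 1.62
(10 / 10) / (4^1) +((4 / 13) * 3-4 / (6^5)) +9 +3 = 332897 / 25272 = 13.17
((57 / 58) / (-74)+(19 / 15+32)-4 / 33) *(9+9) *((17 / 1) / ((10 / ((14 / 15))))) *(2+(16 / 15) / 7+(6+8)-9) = 99853017827 / 14753750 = 6767.98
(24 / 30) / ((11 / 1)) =4 / 55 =0.07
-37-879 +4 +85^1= -827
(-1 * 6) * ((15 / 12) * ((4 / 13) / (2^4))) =-15 / 104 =-0.14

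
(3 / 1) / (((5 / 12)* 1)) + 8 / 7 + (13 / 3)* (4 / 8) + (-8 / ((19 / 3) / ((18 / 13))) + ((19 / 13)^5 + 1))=16.43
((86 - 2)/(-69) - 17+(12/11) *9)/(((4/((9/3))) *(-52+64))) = -2125/4048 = -0.52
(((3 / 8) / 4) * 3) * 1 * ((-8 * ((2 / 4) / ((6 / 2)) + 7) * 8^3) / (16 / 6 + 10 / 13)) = -160992 / 67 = -2402.87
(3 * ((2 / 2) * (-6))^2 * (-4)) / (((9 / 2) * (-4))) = 24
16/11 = 1.45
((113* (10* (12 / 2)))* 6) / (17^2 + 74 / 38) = 96615 / 691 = 139.82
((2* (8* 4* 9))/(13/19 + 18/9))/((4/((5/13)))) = 20.63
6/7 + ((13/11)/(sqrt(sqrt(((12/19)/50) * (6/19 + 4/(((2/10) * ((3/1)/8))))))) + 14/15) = 3.09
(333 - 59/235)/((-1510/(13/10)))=-254137/887125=-0.29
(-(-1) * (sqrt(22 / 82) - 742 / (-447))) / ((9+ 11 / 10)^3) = 1000 * sqrt(451) / 42242341+ 742000 / 460544547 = 0.00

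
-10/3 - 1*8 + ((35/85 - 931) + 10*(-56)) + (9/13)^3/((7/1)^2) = -8245967315/5490303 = -1501.91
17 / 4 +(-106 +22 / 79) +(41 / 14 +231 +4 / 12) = 881197 / 6636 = 132.79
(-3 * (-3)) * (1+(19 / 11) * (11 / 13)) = 288 / 13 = 22.15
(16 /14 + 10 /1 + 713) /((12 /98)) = 35483 /6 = 5913.83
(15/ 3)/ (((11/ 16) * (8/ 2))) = 20/ 11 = 1.82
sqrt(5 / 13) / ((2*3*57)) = sqrt(65) / 4446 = 0.00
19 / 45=0.42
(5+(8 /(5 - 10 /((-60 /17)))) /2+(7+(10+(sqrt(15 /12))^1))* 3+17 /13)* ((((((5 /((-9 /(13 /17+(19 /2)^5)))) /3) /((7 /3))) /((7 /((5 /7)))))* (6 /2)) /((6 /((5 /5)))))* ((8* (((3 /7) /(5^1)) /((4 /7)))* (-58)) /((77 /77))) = 6103644355* sqrt(5) /186592+215623444129085 /171011568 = 1334014.94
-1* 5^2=-25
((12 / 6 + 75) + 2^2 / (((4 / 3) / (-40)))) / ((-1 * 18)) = 43 / 18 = 2.39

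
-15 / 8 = -1.88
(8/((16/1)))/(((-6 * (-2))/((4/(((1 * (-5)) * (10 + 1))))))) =-0.00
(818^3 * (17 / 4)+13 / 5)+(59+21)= 11631048343 / 5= 2326209668.60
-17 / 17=-1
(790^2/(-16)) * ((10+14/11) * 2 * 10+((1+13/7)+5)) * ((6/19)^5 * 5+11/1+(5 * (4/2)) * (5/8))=-479328942158932875/3050553968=-157128491.15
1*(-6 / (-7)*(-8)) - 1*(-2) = -34 / 7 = -4.86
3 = 3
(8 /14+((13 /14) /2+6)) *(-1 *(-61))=12017 /28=429.18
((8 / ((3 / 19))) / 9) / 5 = 152 / 135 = 1.13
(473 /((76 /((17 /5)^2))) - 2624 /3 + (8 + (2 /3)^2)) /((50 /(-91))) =1235973557 /855000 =1445.58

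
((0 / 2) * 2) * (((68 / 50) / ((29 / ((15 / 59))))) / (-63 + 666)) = 0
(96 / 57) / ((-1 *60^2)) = -2 / 4275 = -0.00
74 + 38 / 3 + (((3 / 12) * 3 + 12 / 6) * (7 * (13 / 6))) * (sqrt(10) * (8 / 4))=260 / 3 + 1001 * sqrt(10) / 12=350.45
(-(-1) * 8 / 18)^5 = 1024 / 59049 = 0.02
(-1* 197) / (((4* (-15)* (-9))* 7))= -197 / 3780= -0.05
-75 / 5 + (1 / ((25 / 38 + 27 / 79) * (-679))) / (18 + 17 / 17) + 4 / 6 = -87620671 / 6113037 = -14.33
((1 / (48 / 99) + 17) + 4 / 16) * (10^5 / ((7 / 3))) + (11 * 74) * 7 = 5833636 / 7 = 833376.57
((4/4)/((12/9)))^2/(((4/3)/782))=329.91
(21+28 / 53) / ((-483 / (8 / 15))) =-1304 / 54855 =-0.02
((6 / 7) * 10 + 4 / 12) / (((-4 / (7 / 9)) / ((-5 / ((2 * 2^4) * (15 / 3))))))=187 / 3456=0.05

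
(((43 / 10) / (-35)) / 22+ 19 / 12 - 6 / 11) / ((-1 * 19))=-11923 / 219450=-0.05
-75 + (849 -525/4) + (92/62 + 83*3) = 110761/124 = 893.23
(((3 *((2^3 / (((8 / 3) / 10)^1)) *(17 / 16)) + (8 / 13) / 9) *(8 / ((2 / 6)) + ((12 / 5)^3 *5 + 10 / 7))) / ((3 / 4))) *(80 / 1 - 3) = 8151047707 / 8775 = 928894.33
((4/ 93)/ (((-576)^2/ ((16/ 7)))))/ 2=1/ 6749568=0.00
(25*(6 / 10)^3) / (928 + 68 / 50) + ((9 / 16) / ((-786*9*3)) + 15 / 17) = 6617388031 / 7450864992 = 0.89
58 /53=1.09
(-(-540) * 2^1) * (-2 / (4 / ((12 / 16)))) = -405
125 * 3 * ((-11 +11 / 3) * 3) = -8250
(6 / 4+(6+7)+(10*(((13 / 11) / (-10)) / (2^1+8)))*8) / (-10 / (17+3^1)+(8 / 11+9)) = 213 / 145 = 1.47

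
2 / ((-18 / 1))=-1 / 9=-0.11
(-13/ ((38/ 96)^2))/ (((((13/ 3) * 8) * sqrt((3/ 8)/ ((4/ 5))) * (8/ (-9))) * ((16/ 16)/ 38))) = 2592 * sqrt(30)/ 95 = 149.44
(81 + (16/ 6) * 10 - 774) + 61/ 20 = -39797/ 60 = -663.28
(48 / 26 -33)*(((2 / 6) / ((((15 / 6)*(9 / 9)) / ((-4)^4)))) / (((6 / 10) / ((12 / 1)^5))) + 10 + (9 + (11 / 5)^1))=-5733097866 / 13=-441007528.15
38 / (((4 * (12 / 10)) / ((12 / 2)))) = 95 / 2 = 47.50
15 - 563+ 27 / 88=-48197 / 88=-547.69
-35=-35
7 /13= 0.54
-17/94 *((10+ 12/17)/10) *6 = -273/235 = -1.16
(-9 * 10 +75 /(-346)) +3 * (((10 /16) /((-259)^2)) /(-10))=-16751467839 /185680208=-90.22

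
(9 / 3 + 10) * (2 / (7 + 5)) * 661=8593 / 6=1432.17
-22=-22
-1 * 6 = -6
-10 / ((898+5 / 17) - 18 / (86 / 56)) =-1462 / 129617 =-0.01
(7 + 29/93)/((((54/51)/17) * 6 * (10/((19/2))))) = 93347/5022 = 18.59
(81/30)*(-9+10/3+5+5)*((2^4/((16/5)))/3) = 39/2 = 19.50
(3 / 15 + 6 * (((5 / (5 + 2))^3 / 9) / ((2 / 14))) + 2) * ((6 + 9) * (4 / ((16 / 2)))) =2867 / 98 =29.26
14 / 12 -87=-515 / 6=-85.83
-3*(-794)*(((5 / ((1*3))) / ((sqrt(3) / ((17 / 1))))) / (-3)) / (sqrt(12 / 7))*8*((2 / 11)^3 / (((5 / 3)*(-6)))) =215968*sqrt(7) / 11979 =47.70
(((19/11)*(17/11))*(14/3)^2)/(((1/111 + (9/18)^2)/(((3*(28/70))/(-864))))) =-585599/1878525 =-0.31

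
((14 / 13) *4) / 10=28 / 65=0.43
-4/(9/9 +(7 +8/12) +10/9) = -9/22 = -0.41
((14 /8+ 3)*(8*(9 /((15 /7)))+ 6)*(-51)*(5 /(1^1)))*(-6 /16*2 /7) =287793 /56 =5139.16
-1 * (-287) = 287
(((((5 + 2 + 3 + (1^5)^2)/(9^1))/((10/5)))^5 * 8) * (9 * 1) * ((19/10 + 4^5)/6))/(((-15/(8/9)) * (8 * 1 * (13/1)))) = -1652222209/2763493200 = -0.60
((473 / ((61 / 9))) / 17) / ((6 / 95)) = 134805 / 2074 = 65.00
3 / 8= 0.38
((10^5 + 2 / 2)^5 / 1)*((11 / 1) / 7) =110005500110001100005500011 / 7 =15715071444285871429357140.00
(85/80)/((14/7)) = 17/32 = 0.53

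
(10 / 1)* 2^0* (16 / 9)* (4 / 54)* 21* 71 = 159040 / 81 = 1963.46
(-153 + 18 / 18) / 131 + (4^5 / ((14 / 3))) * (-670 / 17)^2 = 90325554904 / 265013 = 340834.43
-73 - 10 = -83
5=5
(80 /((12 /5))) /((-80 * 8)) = -5 /96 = -0.05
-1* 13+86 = 73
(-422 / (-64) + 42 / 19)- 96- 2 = -54231 / 608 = -89.20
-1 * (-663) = 663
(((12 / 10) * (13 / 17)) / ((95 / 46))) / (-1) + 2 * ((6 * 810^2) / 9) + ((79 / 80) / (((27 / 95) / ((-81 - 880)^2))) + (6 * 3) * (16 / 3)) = 14245591200959 / 3488400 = 4083703.47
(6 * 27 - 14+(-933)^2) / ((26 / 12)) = 5223822 / 13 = 401832.46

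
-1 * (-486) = 486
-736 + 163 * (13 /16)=-9657 /16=-603.56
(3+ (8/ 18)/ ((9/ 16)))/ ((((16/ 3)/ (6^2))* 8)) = 3.20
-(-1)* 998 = 998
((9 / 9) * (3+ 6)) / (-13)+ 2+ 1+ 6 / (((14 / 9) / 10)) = 3720 / 91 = 40.88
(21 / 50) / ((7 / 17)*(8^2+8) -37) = -357 / 6250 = -0.06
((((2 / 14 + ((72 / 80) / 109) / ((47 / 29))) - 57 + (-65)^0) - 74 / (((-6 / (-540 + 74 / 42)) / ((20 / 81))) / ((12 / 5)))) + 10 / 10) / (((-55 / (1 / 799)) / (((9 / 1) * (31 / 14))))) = 10774952790649 / 5956946018100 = 1.81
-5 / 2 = -2.50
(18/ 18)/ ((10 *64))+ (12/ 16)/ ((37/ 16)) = 7717/ 23680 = 0.33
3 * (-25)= -75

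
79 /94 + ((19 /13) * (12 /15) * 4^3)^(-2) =934709167 /1111949312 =0.84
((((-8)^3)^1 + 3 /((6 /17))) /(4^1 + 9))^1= -1007 /26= -38.73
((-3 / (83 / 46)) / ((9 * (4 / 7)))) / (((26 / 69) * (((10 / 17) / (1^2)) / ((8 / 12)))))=-62951 / 64740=-0.97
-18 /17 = -1.06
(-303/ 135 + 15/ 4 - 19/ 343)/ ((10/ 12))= 1.74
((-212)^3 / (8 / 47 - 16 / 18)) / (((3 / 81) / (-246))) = -88058896290.95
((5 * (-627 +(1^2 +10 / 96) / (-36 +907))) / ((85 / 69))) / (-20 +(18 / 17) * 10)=602911949 / 2229760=270.39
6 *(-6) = -36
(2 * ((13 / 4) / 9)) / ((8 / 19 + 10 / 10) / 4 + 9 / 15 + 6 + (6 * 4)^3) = 2470 / 47301867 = 0.00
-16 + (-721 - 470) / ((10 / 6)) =-3653 / 5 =-730.60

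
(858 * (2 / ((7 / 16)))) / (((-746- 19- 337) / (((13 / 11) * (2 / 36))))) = -2704 / 11571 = -0.23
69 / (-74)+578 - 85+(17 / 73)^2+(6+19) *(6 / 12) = 99497794 / 197173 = 504.62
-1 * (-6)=6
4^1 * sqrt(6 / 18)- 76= -76 + 4 * sqrt(3) / 3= -73.69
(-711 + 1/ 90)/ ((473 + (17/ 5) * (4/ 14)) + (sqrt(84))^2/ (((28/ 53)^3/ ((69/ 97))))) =-2433117736/ 3008795319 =-0.81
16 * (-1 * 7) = -112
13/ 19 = 0.68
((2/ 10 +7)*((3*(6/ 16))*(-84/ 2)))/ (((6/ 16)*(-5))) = 4536/ 25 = 181.44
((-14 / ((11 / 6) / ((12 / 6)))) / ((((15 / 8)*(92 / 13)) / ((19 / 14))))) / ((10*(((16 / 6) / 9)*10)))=-6669 / 126500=-0.05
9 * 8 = 72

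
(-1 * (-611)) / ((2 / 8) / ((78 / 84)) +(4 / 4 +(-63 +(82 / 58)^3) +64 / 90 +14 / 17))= -296394395310 / 27830135399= -10.65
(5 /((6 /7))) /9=35 /54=0.65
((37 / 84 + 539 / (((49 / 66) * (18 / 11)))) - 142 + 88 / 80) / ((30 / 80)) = 84898 / 105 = 808.55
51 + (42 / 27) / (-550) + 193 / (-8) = 532069 / 19800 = 26.87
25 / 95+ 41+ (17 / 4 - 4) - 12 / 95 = 15727 / 380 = 41.39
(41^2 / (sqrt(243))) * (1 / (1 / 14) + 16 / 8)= 26896 * sqrt(3) / 27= 1725.38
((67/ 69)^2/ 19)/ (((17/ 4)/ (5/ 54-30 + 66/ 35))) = -0.33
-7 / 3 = -2.33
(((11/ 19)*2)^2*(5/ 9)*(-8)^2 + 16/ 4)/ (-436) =-0.12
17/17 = 1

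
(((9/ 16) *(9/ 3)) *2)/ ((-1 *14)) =-27/ 112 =-0.24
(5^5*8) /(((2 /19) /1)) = 237500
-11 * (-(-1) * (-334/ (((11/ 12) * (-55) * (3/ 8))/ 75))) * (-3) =480960/ 11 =43723.64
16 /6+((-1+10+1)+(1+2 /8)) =167 /12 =13.92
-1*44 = -44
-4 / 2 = -2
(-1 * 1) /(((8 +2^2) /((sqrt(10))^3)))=-5 * sqrt(10) /6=-2.64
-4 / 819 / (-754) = 2 / 308763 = 0.00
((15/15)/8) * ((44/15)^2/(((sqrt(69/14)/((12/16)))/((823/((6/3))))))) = 149.52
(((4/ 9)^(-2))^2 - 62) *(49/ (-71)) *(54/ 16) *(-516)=-1589080437/ 36352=-43713.70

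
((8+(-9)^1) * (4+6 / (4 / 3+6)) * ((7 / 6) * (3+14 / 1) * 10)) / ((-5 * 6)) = 6307 / 198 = 31.85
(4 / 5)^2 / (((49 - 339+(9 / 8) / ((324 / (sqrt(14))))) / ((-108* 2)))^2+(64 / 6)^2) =517133825998848* sqrt(14) / 250070722459285139804405+6923550862991892676608 / 1250353612296425699022025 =0.01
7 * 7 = 49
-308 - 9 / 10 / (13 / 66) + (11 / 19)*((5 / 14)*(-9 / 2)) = -10840819 / 34580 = -313.50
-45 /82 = -0.55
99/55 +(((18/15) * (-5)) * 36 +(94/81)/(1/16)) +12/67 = -5303617/27135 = -195.45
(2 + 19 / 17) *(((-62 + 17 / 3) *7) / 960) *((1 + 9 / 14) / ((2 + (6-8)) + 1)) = -206011 / 97920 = -2.10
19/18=1.06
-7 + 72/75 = -151/25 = -6.04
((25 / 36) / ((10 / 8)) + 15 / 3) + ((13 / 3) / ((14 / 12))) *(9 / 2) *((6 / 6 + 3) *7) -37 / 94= 400295 / 846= 473.16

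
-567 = -567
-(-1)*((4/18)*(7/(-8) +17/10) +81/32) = 1303/480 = 2.71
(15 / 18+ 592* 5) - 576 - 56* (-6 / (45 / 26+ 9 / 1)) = 149801 / 62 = 2416.15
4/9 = 0.44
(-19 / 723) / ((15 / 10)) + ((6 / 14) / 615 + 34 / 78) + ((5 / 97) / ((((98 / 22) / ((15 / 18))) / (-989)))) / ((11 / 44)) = -1036566410582 / 27474169905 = -37.73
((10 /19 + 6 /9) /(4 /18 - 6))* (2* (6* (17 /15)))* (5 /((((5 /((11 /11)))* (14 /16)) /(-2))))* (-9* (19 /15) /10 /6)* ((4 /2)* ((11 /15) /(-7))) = 0.26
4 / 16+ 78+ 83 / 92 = 3641 / 46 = 79.15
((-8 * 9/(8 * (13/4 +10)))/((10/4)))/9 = -8/265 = -0.03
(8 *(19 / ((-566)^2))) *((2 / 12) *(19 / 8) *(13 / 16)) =4693 / 30754176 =0.00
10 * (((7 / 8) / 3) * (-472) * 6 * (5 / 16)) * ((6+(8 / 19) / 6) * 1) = -1786225 / 114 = -15668.64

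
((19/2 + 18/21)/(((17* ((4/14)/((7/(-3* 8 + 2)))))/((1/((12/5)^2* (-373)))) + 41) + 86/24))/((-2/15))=-1141875/482774287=-0.00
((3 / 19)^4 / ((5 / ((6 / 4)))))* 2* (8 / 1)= 1944 / 651605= 0.00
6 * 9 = 54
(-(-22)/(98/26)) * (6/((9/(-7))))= -27.24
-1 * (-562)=562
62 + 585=647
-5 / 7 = -0.71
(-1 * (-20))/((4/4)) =20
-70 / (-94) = 35 / 47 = 0.74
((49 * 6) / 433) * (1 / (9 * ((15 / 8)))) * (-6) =-1568 / 6495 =-0.24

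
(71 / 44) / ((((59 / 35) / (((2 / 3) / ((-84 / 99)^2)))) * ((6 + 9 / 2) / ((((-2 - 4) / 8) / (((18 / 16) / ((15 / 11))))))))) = -1775 / 23128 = -0.08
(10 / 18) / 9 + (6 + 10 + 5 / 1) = 1706 / 81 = 21.06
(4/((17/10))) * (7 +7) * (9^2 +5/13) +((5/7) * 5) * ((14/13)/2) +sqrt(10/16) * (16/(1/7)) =28 * sqrt(10) +592905/221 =2771.37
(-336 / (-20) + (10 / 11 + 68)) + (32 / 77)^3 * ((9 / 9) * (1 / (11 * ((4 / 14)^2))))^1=43961298 / 512435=85.79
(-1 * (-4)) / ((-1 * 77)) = -4 / 77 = -0.05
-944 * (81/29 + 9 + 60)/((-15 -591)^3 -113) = 1965408/6453808741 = 0.00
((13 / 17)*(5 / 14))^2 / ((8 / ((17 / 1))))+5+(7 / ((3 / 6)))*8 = 3122977 / 26656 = 117.16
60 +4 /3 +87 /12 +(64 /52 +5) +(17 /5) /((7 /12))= 440309 /5460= 80.64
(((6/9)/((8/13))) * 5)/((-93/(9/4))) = -65/496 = -0.13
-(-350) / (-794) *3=-525 / 397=-1.32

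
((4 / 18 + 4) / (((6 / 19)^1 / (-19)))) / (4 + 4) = -6859 / 216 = -31.75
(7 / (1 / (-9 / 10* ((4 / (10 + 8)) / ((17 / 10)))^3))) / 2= -2800 / 397953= -0.01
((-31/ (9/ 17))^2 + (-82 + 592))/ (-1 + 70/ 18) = 319039/ 234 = 1363.41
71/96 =0.74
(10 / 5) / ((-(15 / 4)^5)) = -2048 / 759375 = -0.00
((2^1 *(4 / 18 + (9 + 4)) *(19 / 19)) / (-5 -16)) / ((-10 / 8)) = 136 / 135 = 1.01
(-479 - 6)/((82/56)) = -13580/41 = -331.22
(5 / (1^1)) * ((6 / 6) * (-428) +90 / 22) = -2119.55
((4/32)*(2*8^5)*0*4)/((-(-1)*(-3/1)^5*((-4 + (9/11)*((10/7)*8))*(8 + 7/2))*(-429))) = 0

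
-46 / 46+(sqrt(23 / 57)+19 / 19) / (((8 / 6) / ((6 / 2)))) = 5 / 4+3 * sqrt(1311) / 76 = 2.68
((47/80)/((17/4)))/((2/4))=47/170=0.28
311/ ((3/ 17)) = 5287/ 3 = 1762.33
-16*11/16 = -11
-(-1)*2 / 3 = 2 / 3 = 0.67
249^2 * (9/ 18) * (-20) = -620010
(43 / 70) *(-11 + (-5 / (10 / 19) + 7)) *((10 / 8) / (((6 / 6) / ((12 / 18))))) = -387 / 56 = -6.91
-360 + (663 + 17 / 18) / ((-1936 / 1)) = -12557231 / 34848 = -360.34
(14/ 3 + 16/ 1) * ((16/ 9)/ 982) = 0.04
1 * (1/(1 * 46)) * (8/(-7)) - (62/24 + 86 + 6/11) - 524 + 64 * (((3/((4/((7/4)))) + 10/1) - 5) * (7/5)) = -5053049/106260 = -47.55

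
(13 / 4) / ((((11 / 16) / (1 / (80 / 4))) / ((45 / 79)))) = 117 / 869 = 0.13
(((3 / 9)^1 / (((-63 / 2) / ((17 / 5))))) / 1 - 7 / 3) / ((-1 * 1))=2239 / 945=2.37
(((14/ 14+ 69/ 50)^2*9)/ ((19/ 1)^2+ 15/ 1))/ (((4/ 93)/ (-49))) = -580785093/ 3760000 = -154.46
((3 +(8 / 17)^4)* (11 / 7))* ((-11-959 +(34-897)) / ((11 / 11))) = -5134689417 / 584647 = -8782.55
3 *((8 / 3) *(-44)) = -352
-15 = -15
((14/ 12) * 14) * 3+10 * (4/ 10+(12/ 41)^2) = 90533/ 1681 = 53.86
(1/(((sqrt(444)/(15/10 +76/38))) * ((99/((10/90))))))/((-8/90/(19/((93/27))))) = -665 * sqrt(111)/605616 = -0.01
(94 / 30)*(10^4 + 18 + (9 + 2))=157121 / 5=31424.20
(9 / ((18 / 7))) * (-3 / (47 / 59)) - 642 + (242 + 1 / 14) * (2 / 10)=-606.77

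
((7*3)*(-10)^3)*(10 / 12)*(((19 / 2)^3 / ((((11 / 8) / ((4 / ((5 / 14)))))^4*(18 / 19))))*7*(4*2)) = -514461092311728128 / 131769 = -3904264981230.24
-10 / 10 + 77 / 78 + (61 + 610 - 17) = 51011 / 78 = 653.99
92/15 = 6.13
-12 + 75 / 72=-263 / 24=-10.96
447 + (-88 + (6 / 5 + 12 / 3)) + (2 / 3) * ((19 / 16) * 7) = 44369 / 120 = 369.74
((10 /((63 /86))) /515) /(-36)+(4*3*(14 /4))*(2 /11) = 4905211 /642411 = 7.64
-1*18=-18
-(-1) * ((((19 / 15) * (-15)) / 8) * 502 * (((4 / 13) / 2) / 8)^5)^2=22743361 / 2312881695184912384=0.00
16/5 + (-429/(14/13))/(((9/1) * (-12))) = 17359/2520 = 6.89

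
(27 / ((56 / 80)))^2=72900 / 49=1487.76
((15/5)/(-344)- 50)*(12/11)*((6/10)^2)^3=-37622961/14781250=-2.55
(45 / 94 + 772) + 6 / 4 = 36377 / 47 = 773.98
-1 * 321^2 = -103041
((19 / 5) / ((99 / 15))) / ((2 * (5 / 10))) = 19 / 33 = 0.58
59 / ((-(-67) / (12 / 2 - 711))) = -41595 / 67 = -620.82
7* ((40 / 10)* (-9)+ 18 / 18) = -245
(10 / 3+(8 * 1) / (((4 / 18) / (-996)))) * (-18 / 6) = 107558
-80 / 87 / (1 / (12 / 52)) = -80 / 377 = -0.21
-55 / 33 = -5 / 3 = -1.67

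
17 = 17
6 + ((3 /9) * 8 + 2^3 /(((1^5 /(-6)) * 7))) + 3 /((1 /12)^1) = 794 /21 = 37.81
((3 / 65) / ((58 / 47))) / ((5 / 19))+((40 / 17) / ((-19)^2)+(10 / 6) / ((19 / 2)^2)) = 57994069 / 347047350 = 0.17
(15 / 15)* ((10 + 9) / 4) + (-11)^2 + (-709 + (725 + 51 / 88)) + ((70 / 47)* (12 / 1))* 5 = 958275 / 4136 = 231.69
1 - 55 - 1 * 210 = -264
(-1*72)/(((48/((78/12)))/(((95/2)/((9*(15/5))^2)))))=-1235/1944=-0.64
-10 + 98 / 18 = -41 / 9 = -4.56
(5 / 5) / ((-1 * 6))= -1 / 6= -0.17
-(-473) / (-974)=-473 / 974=-0.49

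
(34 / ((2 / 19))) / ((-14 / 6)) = -969 / 7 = -138.43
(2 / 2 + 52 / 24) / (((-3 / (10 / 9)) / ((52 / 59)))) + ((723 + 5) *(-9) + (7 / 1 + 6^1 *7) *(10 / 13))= -404778614 / 62127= -6515.34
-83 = -83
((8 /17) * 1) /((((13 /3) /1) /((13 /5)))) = 24 /85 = 0.28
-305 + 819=514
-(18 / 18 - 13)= 12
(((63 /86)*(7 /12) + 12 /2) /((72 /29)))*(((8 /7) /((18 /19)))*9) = 406087 /14448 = 28.11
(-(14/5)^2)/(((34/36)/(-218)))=769104/425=1809.66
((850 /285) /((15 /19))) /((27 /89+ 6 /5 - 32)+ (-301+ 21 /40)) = -121040 /10604331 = -0.01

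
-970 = -970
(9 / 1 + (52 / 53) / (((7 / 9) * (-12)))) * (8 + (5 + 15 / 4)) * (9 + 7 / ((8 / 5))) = 5914425 / 2968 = 1992.73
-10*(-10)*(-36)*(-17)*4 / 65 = 48960 / 13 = 3766.15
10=10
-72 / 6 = -12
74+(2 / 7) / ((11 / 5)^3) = 74.03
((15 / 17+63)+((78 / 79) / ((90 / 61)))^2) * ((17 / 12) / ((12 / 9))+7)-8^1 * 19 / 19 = 65015656469 / 127316400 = 510.66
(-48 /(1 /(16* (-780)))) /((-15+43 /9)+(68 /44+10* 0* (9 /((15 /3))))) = -59304960 /859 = -69039.53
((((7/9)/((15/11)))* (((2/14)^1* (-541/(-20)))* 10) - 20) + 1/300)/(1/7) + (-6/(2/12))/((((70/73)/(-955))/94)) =63697471631/18900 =3370236.59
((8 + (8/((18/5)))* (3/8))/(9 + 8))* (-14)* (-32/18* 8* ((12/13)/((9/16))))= 3039232/17901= 169.78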